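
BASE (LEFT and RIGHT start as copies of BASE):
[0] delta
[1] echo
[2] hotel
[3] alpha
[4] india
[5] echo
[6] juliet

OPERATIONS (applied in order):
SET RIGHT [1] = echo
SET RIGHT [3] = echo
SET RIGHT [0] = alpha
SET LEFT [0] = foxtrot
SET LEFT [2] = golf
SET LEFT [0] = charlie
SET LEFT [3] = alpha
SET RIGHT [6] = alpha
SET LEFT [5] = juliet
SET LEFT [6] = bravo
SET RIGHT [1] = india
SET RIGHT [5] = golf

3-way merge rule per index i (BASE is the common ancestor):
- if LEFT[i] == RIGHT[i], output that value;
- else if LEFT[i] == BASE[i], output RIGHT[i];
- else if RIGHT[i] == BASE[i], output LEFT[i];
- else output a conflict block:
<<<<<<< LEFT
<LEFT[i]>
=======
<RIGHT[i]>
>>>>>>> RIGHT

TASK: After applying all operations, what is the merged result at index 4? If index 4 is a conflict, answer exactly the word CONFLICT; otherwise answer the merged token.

Answer: india

Derivation:
Final LEFT:  [charlie, echo, golf, alpha, india, juliet, bravo]
Final RIGHT: [alpha, india, hotel, echo, india, golf, alpha]
i=0: BASE=delta L=charlie R=alpha all differ -> CONFLICT
i=1: L=echo=BASE, R=india -> take RIGHT -> india
i=2: L=golf, R=hotel=BASE -> take LEFT -> golf
i=3: L=alpha=BASE, R=echo -> take RIGHT -> echo
i=4: L=india R=india -> agree -> india
i=5: BASE=echo L=juliet R=golf all differ -> CONFLICT
i=6: BASE=juliet L=bravo R=alpha all differ -> CONFLICT
Index 4 -> india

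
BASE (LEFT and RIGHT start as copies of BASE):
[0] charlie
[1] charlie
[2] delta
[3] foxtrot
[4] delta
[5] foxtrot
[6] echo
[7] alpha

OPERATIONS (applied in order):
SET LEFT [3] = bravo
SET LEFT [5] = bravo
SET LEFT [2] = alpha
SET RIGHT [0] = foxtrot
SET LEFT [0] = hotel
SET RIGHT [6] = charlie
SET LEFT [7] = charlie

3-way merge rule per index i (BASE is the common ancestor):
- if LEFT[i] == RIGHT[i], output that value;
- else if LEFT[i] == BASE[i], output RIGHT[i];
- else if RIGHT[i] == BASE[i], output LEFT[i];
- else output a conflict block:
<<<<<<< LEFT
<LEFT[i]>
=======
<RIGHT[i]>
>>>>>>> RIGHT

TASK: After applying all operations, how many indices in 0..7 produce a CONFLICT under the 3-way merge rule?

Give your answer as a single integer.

Final LEFT:  [hotel, charlie, alpha, bravo, delta, bravo, echo, charlie]
Final RIGHT: [foxtrot, charlie, delta, foxtrot, delta, foxtrot, charlie, alpha]
i=0: BASE=charlie L=hotel R=foxtrot all differ -> CONFLICT
i=1: L=charlie R=charlie -> agree -> charlie
i=2: L=alpha, R=delta=BASE -> take LEFT -> alpha
i=3: L=bravo, R=foxtrot=BASE -> take LEFT -> bravo
i=4: L=delta R=delta -> agree -> delta
i=5: L=bravo, R=foxtrot=BASE -> take LEFT -> bravo
i=6: L=echo=BASE, R=charlie -> take RIGHT -> charlie
i=7: L=charlie, R=alpha=BASE -> take LEFT -> charlie
Conflict count: 1

Answer: 1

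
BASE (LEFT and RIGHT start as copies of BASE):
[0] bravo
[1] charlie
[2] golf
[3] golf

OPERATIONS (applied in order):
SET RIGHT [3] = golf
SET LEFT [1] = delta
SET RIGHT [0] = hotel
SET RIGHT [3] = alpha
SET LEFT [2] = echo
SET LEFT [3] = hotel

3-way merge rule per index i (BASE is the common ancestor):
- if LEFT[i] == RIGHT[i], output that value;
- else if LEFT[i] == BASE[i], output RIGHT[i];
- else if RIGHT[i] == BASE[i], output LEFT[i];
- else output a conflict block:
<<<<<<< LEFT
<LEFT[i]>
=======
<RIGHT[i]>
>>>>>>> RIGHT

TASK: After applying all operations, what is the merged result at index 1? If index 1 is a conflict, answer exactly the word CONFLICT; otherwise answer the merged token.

Answer: delta

Derivation:
Final LEFT:  [bravo, delta, echo, hotel]
Final RIGHT: [hotel, charlie, golf, alpha]
i=0: L=bravo=BASE, R=hotel -> take RIGHT -> hotel
i=1: L=delta, R=charlie=BASE -> take LEFT -> delta
i=2: L=echo, R=golf=BASE -> take LEFT -> echo
i=3: BASE=golf L=hotel R=alpha all differ -> CONFLICT
Index 1 -> delta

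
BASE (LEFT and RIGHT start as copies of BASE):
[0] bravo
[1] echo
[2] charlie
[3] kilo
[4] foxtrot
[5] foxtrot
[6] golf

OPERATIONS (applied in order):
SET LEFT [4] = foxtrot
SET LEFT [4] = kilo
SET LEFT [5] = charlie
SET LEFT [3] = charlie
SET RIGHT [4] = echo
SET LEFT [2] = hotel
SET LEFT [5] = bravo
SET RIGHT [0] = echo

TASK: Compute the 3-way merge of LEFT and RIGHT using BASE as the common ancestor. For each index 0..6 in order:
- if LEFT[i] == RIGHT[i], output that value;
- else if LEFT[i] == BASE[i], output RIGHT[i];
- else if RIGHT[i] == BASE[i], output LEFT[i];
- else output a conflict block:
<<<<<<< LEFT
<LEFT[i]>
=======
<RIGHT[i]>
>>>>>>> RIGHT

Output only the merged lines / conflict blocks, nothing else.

Answer: echo
echo
hotel
charlie
<<<<<<< LEFT
kilo
=======
echo
>>>>>>> RIGHT
bravo
golf

Derivation:
Final LEFT:  [bravo, echo, hotel, charlie, kilo, bravo, golf]
Final RIGHT: [echo, echo, charlie, kilo, echo, foxtrot, golf]
i=0: L=bravo=BASE, R=echo -> take RIGHT -> echo
i=1: L=echo R=echo -> agree -> echo
i=2: L=hotel, R=charlie=BASE -> take LEFT -> hotel
i=3: L=charlie, R=kilo=BASE -> take LEFT -> charlie
i=4: BASE=foxtrot L=kilo R=echo all differ -> CONFLICT
i=5: L=bravo, R=foxtrot=BASE -> take LEFT -> bravo
i=6: L=golf R=golf -> agree -> golf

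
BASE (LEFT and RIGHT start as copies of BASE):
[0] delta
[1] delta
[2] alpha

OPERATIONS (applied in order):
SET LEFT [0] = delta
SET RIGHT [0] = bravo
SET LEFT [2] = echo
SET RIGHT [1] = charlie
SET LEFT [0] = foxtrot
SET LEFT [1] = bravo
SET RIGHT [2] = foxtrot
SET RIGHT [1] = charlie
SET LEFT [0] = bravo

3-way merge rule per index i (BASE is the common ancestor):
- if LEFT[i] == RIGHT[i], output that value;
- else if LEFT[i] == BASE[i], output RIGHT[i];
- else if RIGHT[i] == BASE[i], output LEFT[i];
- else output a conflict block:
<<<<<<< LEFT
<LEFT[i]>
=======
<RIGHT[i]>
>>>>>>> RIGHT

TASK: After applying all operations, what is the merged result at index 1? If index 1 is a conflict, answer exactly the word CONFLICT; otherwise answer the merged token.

Answer: CONFLICT

Derivation:
Final LEFT:  [bravo, bravo, echo]
Final RIGHT: [bravo, charlie, foxtrot]
i=0: L=bravo R=bravo -> agree -> bravo
i=1: BASE=delta L=bravo R=charlie all differ -> CONFLICT
i=2: BASE=alpha L=echo R=foxtrot all differ -> CONFLICT
Index 1 -> CONFLICT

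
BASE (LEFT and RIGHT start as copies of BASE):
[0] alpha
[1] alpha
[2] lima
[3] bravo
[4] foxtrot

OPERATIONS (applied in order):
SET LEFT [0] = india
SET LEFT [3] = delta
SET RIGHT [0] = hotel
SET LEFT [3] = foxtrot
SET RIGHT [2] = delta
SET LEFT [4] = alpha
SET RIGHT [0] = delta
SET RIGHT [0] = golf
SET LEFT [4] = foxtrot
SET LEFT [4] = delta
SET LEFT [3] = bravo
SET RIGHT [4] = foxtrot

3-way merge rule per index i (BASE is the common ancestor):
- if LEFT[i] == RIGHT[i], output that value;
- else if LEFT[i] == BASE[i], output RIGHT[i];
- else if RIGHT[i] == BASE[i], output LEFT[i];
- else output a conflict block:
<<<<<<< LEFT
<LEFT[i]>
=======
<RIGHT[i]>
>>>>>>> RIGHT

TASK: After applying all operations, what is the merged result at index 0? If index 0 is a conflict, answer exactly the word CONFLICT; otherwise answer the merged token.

Answer: CONFLICT

Derivation:
Final LEFT:  [india, alpha, lima, bravo, delta]
Final RIGHT: [golf, alpha, delta, bravo, foxtrot]
i=0: BASE=alpha L=india R=golf all differ -> CONFLICT
i=1: L=alpha R=alpha -> agree -> alpha
i=2: L=lima=BASE, R=delta -> take RIGHT -> delta
i=3: L=bravo R=bravo -> agree -> bravo
i=4: L=delta, R=foxtrot=BASE -> take LEFT -> delta
Index 0 -> CONFLICT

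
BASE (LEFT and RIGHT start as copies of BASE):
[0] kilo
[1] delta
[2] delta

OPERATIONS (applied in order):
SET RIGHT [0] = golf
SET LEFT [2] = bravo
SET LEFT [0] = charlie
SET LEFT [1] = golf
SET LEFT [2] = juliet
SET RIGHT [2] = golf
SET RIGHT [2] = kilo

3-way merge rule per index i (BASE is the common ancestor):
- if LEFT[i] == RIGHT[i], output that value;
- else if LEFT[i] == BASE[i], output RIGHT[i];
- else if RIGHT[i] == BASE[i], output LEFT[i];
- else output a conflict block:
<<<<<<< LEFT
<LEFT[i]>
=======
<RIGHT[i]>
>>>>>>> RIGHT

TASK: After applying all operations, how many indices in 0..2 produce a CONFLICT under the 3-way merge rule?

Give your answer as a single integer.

Final LEFT:  [charlie, golf, juliet]
Final RIGHT: [golf, delta, kilo]
i=0: BASE=kilo L=charlie R=golf all differ -> CONFLICT
i=1: L=golf, R=delta=BASE -> take LEFT -> golf
i=2: BASE=delta L=juliet R=kilo all differ -> CONFLICT
Conflict count: 2

Answer: 2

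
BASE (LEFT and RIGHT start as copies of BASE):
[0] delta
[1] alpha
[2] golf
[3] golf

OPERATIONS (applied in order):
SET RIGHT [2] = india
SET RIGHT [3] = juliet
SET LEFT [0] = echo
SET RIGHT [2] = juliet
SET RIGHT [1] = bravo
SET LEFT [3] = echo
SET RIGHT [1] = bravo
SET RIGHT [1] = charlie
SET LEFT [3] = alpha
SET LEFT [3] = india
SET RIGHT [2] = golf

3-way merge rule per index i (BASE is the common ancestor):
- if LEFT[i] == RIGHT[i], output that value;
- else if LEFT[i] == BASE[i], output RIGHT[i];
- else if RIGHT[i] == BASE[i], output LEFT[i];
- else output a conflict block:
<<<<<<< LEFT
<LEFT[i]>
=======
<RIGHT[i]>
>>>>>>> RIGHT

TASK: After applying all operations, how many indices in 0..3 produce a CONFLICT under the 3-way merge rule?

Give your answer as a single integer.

Final LEFT:  [echo, alpha, golf, india]
Final RIGHT: [delta, charlie, golf, juliet]
i=0: L=echo, R=delta=BASE -> take LEFT -> echo
i=1: L=alpha=BASE, R=charlie -> take RIGHT -> charlie
i=2: L=golf R=golf -> agree -> golf
i=3: BASE=golf L=india R=juliet all differ -> CONFLICT
Conflict count: 1

Answer: 1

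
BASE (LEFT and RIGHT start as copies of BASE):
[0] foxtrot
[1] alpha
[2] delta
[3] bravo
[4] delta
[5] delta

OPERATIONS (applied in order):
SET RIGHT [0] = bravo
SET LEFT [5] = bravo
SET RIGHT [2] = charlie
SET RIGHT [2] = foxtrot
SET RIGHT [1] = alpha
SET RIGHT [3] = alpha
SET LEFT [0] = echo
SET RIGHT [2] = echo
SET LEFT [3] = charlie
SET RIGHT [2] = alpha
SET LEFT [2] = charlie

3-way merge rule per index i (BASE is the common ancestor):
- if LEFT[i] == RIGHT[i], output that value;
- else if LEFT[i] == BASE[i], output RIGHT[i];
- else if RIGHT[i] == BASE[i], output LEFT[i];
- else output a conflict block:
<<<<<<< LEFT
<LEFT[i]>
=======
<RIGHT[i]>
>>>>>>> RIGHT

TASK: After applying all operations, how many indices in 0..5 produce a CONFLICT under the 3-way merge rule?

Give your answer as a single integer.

Answer: 3

Derivation:
Final LEFT:  [echo, alpha, charlie, charlie, delta, bravo]
Final RIGHT: [bravo, alpha, alpha, alpha, delta, delta]
i=0: BASE=foxtrot L=echo R=bravo all differ -> CONFLICT
i=1: L=alpha R=alpha -> agree -> alpha
i=2: BASE=delta L=charlie R=alpha all differ -> CONFLICT
i=3: BASE=bravo L=charlie R=alpha all differ -> CONFLICT
i=4: L=delta R=delta -> agree -> delta
i=5: L=bravo, R=delta=BASE -> take LEFT -> bravo
Conflict count: 3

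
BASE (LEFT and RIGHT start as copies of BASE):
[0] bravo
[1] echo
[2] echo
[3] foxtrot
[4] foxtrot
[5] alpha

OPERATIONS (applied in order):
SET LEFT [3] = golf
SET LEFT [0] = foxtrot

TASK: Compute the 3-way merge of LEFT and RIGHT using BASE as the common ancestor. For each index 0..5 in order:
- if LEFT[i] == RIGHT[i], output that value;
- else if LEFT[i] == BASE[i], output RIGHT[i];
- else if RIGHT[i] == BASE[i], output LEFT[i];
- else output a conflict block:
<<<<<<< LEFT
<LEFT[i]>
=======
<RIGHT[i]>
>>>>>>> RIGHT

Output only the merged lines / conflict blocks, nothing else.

Final LEFT:  [foxtrot, echo, echo, golf, foxtrot, alpha]
Final RIGHT: [bravo, echo, echo, foxtrot, foxtrot, alpha]
i=0: L=foxtrot, R=bravo=BASE -> take LEFT -> foxtrot
i=1: L=echo R=echo -> agree -> echo
i=2: L=echo R=echo -> agree -> echo
i=3: L=golf, R=foxtrot=BASE -> take LEFT -> golf
i=4: L=foxtrot R=foxtrot -> agree -> foxtrot
i=5: L=alpha R=alpha -> agree -> alpha

Answer: foxtrot
echo
echo
golf
foxtrot
alpha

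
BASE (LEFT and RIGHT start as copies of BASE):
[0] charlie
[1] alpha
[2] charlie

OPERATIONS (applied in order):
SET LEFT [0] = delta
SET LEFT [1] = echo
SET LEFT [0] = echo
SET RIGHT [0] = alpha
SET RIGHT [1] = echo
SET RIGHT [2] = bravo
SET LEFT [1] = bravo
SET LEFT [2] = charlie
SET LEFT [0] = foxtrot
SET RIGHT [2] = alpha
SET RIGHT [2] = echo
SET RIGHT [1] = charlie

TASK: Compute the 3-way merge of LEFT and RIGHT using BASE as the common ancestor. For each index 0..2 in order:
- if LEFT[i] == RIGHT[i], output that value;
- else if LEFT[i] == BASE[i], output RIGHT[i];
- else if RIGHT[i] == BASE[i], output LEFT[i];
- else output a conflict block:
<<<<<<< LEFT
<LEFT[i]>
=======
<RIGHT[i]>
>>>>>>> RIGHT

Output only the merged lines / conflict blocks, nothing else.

Final LEFT:  [foxtrot, bravo, charlie]
Final RIGHT: [alpha, charlie, echo]
i=0: BASE=charlie L=foxtrot R=alpha all differ -> CONFLICT
i=1: BASE=alpha L=bravo R=charlie all differ -> CONFLICT
i=2: L=charlie=BASE, R=echo -> take RIGHT -> echo

Answer: <<<<<<< LEFT
foxtrot
=======
alpha
>>>>>>> RIGHT
<<<<<<< LEFT
bravo
=======
charlie
>>>>>>> RIGHT
echo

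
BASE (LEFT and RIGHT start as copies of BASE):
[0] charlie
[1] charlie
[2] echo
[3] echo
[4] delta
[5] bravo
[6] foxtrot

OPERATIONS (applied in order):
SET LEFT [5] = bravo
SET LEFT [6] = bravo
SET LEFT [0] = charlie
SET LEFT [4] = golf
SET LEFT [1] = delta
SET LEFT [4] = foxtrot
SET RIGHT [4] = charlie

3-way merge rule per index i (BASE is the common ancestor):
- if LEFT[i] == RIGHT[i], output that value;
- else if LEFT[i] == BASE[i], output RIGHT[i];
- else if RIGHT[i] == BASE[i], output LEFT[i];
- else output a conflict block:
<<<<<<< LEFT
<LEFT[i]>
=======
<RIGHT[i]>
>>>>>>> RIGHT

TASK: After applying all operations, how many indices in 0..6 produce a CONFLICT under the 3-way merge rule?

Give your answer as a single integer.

Answer: 1

Derivation:
Final LEFT:  [charlie, delta, echo, echo, foxtrot, bravo, bravo]
Final RIGHT: [charlie, charlie, echo, echo, charlie, bravo, foxtrot]
i=0: L=charlie R=charlie -> agree -> charlie
i=1: L=delta, R=charlie=BASE -> take LEFT -> delta
i=2: L=echo R=echo -> agree -> echo
i=3: L=echo R=echo -> agree -> echo
i=4: BASE=delta L=foxtrot R=charlie all differ -> CONFLICT
i=5: L=bravo R=bravo -> agree -> bravo
i=6: L=bravo, R=foxtrot=BASE -> take LEFT -> bravo
Conflict count: 1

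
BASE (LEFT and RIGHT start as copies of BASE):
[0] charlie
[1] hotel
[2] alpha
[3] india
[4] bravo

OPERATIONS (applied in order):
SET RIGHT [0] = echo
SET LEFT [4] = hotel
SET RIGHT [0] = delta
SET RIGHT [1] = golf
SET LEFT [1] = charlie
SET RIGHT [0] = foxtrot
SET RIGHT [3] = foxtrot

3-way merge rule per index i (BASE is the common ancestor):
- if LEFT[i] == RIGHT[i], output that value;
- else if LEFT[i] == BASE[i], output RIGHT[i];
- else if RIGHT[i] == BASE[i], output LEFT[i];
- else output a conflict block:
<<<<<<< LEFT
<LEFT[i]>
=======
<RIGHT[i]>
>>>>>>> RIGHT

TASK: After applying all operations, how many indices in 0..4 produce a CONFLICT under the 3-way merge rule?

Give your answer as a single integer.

Final LEFT:  [charlie, charlie, alpha, india, hotel]
Final RIGHT: [foxtrot, golf, alpha, foxtrot, bravo]
i=0: L=charlie=BASE, R=foxtrot -> take RIGHT -> foxtrot
i=1: BASE=hotel L=charlie R=golf all differ -> CONFLICT
i=2: L=alpha R=alpha -> agree -> alpha
i=3: L=india=BASE, R=foxtrot -> take RIGHT -> foxtrot
i=4: L=hotel, R=bravo=BASE -> take LEFT -> hotel
Conflict count: 1

Answer: 1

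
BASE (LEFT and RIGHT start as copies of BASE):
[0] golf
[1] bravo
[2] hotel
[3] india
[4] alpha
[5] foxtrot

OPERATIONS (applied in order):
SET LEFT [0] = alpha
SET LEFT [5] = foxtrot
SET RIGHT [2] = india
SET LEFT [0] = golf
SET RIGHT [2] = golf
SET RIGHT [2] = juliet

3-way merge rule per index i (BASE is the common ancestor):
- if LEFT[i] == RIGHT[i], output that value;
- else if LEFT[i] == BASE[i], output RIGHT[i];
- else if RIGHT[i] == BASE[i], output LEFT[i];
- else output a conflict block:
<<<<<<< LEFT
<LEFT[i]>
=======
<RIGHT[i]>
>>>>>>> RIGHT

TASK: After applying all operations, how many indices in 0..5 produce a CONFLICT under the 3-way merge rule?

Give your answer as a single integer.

Final LEFT:  [golf, bravo, hotel, india, alpha, foxtrot]
Final RIGHT: [golf, bravo, juliet, india, alpha, foxtrot]
i=0: L=golf R=golf -> agree -> golf
i=1: L=bravo R=bravo -> agree -> bravo
i=2: L=hotel=BASE, R=juliet -> take RIGHT -> juliet
i=3: L=india R=india -> agree -> india
i=4: L=alpha R=alpha -> agree -> alpha
i=5: L=foxtrot R=foxtrot -> agree -> foxtrot
Conflict count: 0

Answer: 0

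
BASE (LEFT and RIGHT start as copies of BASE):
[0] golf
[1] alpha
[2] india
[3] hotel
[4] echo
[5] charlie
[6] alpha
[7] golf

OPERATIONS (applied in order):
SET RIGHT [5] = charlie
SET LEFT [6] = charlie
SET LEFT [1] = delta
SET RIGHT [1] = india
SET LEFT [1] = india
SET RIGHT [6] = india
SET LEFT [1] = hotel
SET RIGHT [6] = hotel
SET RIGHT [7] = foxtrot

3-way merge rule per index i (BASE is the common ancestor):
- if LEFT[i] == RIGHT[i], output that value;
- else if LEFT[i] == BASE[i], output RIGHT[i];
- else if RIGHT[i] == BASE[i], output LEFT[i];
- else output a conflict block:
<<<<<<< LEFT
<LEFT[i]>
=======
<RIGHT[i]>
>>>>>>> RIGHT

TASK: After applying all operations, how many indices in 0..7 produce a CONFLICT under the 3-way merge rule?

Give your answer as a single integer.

Answer: 2

Derivation:
Final LEFT:  [golf, hotel, india, hotel, echo, charlie, charlie, golf]
Final RIGHT: [golf, india, india, hotel, echo, charlie, hotel, foxtrot]
i=0: L=golf R=golf -> agree -> golf
i=1: BASE=alpha L=hotel R=india all differ -> CONFLICT
i=2: L=india R=india -> agree -> india
i=3: L=hotel R=hotel -> agree -> hotel
i=4: L=echo R=echo -> agree -> echo
i=5: L=charlie R=charlie -> agree -> charlie
i=6: BASE=alpha L=charlie R=hotel all differ -> CONFLICT
i=7: L=golf=BASE, R=foxtrot -> take RIGHT -> foxtrot
Conflict count: 2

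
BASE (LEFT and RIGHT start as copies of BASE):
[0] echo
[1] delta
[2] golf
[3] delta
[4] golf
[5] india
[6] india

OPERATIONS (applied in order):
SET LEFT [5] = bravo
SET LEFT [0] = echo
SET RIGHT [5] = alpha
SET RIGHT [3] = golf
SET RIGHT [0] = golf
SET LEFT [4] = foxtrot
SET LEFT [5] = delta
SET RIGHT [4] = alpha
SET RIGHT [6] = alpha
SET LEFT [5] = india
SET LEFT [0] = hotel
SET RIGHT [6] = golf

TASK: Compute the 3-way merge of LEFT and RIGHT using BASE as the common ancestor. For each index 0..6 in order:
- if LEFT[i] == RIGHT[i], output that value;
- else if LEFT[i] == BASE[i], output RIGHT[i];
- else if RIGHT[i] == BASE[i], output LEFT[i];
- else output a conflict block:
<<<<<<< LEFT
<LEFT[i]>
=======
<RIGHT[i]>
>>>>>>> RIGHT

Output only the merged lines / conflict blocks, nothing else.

Answer: <<<<<<< LEFT
hotel
=======
golf
>>>>>>> RIGHT
delta
golf
golf
<<<<<<< LEFT
foxtrot
=======
alpha
>>>>>>> RIGHT
alpha
golf

Derivation:
Final LEFT:  [hotel, delta, golf, delta, foxtrot, india, india]
Final RIGHT: [golf, delta, golf, golf, alpha, alpha, golf]
i=0: BASE=echo L=hotel R=golf all differ -> CONFLICT
i=1: L=delta R=delta -> agree -> delta
i=2: L=golf R=golf -> agree -> golf
i=3: L=delta=BASE, R=golf -> take RIGHT -> golf
i=4: BASE=golf L=foxtrot R=alpha all differ -> CONFLICT
i=5: L=india=BASE, R=alpha -> take RIGHT -> alpha
i=6: L=india=BASE, R=golf -> take RIGHT -> golf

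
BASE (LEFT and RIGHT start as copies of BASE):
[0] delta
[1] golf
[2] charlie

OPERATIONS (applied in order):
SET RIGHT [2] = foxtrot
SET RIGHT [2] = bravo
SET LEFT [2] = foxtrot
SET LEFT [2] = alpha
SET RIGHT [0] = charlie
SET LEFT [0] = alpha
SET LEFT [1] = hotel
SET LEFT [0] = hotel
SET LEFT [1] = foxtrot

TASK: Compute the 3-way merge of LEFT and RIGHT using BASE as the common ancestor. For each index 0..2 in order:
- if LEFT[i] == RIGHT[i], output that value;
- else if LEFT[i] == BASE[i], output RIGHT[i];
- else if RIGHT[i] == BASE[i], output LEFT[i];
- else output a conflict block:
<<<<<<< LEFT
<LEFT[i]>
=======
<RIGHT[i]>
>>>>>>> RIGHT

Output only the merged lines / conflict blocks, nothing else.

Answer: <<<<<<< LEFT
hotel
=======
charlie
>>>>>>> RIGHT
foxtrot
<<<<<<< LEFT
alpha
=======
bravo
>>>>>>> RIGHT

Derivation:
Final LEFT:  [hotel, foxtrot, alpha]
Final RIGHT: [charlie, golf, bravo]
i=0: BASE=delta L=hotel R=charlie all differ -> CONFLICT
i=1: L=foxtrot, R=golf=BASE -> take LEFT -> foxtrot
i=2: BASE=charlie L=alpha R=bravo all differ -> CONFLICT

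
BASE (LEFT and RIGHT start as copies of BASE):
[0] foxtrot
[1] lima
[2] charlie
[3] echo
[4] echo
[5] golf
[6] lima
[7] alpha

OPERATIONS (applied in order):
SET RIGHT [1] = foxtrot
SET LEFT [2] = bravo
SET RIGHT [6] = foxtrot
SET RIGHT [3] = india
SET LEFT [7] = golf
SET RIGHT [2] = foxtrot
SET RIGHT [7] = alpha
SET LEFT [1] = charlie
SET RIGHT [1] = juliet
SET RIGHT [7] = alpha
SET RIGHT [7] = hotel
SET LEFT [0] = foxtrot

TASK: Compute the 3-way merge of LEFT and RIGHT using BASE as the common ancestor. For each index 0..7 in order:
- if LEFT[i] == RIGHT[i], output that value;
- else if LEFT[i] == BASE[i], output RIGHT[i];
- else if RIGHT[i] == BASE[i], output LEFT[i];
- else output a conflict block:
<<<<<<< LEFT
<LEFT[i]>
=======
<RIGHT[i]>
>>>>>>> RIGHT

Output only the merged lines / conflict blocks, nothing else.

Answer: foxtrot
<<<<<<< LEFT
charlie
=======
juliet
>>>>>>> RIGHT
<<<<<<< LEFT
bravo
=======
foxtrot
>>>>>>> RIGHT
india
echo
golf
foxtrot
<<<<<<< LEFT
golf
=======
hotel
>>>>>>> RIGHT

Derivation:
Final LEFT:  [foxtrot, charlie, bravo, echo, echo, golf, lima, golf]
Final RIGHT: [foxtrot, juliet, foxtrot, india, echo, golf, foxtrot, hotel]
i=0: L=foxtrot R=foxtrot -> agree -> foxtrot
i=1: BASE=lima L=charlie R=juliet all differ -> CONFLICT
i=2: BASE=charlie L=bravo R=foxtrot all differ -> CONFLICT
i=3: L=echo=BASE, R=india -> take RIGHT -> india
i=4: L=echo R=echo -> agree -> echo
i=5: L=golf R=golf -> agree -> golf
i=6: L=lima=BASE, R=foxtrot -> take RIGHT -> foxtrot
i=7: BASE=alpha L=golf R=hotel all differ -> CONFLICT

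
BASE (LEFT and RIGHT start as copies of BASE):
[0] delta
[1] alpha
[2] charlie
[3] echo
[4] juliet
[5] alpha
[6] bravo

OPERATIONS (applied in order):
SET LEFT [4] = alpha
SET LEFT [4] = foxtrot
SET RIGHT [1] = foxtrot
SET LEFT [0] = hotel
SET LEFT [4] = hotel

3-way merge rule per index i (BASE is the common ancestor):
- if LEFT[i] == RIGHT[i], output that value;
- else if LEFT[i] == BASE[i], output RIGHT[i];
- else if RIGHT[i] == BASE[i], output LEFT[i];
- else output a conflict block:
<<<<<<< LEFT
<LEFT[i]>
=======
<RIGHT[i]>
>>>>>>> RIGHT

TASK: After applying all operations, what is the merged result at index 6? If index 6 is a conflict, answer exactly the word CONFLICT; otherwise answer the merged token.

Answer: bravo

Derivation:
Final LEFT:  [hotel, alpha, charlie, echo, hotel, alpha, bravo]
Final RIGHT: [delta, foxtrot, charlie, echo, juliet, alpha, bravo]
i=0: L=hotel, R=delta=BASE -> take LEFT -> hotel
i=1: L=alpha=BASE, R=foxtrot -> take RIGHT -> foxtrot
i=2: L=charlie R=charlie -> agree -> charlie
i=3: L=echo R=echo -> agree -> echo
i=4: L=hotel, R=juliet=BASE -> take LEFT -> hotel
i=5: L=alpha R=alpha -> agree -> alpha
i=6: L=bravo R=bravo -> agree -> bravo
Index 6 -> bravo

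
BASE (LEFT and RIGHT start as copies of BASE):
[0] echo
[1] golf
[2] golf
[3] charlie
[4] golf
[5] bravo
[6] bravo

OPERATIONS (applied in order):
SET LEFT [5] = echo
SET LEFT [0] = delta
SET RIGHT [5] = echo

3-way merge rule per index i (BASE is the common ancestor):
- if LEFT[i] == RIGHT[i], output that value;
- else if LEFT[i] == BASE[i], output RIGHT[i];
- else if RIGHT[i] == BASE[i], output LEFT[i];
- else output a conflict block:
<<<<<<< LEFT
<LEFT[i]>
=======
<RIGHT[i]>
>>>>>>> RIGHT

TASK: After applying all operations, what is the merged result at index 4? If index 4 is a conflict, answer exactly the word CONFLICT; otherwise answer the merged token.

Answer: golf

Derivation:
Final LEFT:  [delta, golf, golf, charlie, golf, echo, bravo]
Final RIGHT: [echo, golf, golf, charlie, golf, echo, bravo]
i=0: L=delta, R=echo=BASE -> take LEFT -> delta
i=1: L=golf R=golf -> agree -> golf
i=2: L=golf R=golf -> agree -> golf
i=3: L=charlie R=charlie -> agree -> charlie
i=4: L=golf R=golf -> agree -> golf
i=5: L=echo R=echo -> agree -> echo
i=6: L=bravo R=bravo -> agree -> bravo
Index 4 -> golf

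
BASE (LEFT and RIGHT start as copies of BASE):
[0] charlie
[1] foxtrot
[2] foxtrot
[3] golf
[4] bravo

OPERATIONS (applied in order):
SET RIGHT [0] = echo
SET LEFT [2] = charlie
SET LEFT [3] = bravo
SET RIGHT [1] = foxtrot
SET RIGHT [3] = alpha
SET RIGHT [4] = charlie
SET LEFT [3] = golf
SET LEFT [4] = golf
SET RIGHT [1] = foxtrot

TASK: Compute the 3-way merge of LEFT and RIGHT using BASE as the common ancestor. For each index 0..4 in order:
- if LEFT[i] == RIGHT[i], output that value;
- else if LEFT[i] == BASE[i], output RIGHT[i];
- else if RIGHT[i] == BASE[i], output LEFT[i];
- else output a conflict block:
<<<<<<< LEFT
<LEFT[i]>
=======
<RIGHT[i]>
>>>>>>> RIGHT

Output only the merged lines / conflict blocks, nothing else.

Answer: echo
foxtrot
charlie
alpha
<<<<<<< LEFT
golf
=======
charlie
>>>>>>> RIGHT

Derivation:
Final LEFT:  [charlie, foxtrot, charlie, golf, golf]
Final RIGHT: [echo, foxtrot, foxtrot, alpha, charlie]
i=0: L=charlie=BASE, R=echo -> take RIGHT -> echo
i=1: L=foxtrot R=foxtrot -> agree -> foxtrot
i=2: L=charlie, R=foxtrot=BASE -> take LEFT -> charlie
i=3: L=golf=BASE, R=alpha -> take RIGHT -> alpha
i=4: BASE=bravo L=golf R=charlie all differ -> CONFLICT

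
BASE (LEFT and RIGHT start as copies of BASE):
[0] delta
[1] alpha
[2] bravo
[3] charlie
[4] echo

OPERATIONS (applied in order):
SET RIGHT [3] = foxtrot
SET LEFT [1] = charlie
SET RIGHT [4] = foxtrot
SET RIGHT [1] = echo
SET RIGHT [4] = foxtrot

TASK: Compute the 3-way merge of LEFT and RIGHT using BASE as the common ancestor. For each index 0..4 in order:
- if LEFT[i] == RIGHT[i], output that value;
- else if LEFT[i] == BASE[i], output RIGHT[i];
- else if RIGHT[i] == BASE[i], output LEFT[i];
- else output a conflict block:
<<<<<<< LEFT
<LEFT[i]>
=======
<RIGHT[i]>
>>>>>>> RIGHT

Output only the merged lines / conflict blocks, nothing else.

Final LEFT:  [delta, charlie, bravo, charlie, echo]
Final RIGHT: [delta, echo, bravo, foxtrot, foxtrot]
i=0: L=delta R=delta -> agree -> delta
i=1: BASE=alpha L=charlie R=echo all differ -> CONFLICT
i=2: L=bravo R=bravo -> agree -> bravo
i=3: L=charlie=BASE, R=foxtrot -> take RIGHT -> foxtrot
i=4: L=echo=BASE, R=foxtrot -> take RIGHT -> foxtrot

Answer: delta
<<<<<<< LEFT
charlie
=======
echo
>>>>>>> RIGHT
bravo
foxtrot
foxtrot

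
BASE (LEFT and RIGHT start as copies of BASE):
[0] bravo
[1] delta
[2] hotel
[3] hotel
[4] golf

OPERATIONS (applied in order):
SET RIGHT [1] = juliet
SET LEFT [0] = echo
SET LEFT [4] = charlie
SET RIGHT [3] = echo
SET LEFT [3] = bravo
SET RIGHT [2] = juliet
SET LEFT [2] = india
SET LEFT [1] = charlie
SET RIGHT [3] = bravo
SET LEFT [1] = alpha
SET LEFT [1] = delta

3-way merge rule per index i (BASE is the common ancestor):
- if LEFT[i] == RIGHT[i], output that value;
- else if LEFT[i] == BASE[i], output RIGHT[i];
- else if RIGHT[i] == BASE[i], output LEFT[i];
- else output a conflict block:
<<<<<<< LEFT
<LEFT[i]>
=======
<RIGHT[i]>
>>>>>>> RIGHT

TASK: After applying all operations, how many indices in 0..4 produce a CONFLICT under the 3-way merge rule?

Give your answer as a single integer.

Final LEFT:  [echo, delta, india, bravo, charlie]
Final RIGHT: [bravo, juliet, juliet, bravo, golf]
i=0: L=echo, R=bravo=BASE -> take LEFT -> echo
i=1: L=delta=BASE, R=juliet -> take RIGHT -> juliet
i=2: BASE=hotel L=india R=juliet all differ -> CONFLICT
i=3: L=bravo R=bravo -> agree -> bravo
i=4: L=charlie, R=golf=BASE -> take LEFT -> charlie
Conflict count: 1

Answer: 1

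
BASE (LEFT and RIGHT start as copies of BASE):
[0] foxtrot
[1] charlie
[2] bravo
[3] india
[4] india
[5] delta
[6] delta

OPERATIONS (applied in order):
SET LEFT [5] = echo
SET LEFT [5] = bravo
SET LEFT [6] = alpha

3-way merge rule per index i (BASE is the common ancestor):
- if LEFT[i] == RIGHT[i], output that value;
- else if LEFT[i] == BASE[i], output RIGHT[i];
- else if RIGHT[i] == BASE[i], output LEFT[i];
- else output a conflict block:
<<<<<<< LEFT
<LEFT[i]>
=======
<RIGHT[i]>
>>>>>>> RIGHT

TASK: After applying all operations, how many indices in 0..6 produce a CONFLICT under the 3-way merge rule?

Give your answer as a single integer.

Answer: 0

Derivation:
Final LEFT:  [foxtrot, charlie, bravo, india, india, bravo, alpha]
Final RIGHT: [foxtrot, charlie, bravo, india, india, delta, delta]
i=0: L=foxtrot R=foxtrot -> agree -> foxtrot
i=1: L=charlie R=charlie -> agree -> charlie
i=2: L=bravo R=bravo -> agree -> bravo
i=3: L=india R=india -> agree -> india
i=4: L=india R=india -> agree -> india
i=5: L=bravo, R=delta=BASE -> take LEFT -> bravo
i=6: L=alpha, R=delta=BASE -> take LEFT -> alpha
Conflict count: 0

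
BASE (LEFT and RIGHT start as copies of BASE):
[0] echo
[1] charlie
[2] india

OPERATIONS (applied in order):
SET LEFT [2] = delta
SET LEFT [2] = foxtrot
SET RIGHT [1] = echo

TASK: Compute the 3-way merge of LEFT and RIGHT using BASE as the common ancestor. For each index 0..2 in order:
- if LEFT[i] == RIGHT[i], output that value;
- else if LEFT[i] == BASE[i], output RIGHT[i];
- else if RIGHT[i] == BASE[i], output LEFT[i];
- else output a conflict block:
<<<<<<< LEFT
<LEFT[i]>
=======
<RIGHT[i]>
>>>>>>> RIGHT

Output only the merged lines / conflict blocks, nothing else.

Answer: echo
echo
foxtrot

Derivation:
Final LEFT:  [echo, charlie, foxtrot]
Final RIGHT: [echo, echo, india]
i=0: L=echo R=echo -> agree -> echo
i=1: L=charlie=BASE, R=echo -> take RIGHT -> echo
i=2: L=foxtrot, R=india=BASE -> take LEFT -> foxtrot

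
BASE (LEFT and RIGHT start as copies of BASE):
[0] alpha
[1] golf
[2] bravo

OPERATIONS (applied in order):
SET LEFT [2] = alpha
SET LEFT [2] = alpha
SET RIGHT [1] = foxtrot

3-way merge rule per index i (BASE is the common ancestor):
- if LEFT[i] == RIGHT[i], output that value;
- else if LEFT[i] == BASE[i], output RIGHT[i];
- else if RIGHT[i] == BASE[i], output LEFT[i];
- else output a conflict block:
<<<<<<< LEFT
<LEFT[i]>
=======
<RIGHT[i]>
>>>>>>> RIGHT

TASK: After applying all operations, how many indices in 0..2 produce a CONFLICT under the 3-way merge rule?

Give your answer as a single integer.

Final LEFT:  [alpha, golf, alpha]
Final RIGHT: [alpha, foxtrot, bravo]
i=0: L=alpha R=alpha -> agree -> alpha
i=1: L=golf=BASE, R=foxtrot -> take RIGHT -> foxtrot
i=2: L=alpha, R=bravo=BASE -> take LEFT -> alpha
Conflict count: 0

Answer: 0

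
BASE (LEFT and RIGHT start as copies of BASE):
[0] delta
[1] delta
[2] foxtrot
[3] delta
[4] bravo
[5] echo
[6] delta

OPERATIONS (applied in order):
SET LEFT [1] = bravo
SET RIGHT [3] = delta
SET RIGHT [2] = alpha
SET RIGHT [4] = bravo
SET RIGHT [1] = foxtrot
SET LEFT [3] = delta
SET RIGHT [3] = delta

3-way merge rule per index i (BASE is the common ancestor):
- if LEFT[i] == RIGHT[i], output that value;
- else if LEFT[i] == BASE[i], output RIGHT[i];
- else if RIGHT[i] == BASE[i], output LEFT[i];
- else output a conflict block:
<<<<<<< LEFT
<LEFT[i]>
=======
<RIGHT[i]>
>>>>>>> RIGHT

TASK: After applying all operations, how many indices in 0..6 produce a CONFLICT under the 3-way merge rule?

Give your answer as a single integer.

Answer: 1

Derivation:
Final LEFT:  [delta, bravo, foxtrot, delta, bravo, echo, delta]
Final RIGHT: [delta, foxtrot, alpha, delta, bravo, echo, delta]
i=0: L=delta R=delta -> agree -> delta
i=1: BASE=delta L=bravo R=foxtrot all differ -> CONFLICT
i=2: L=foxtrot=BASE, R=alpha -> take RIGHT -> alpha
i=3: L=delta R=delta -> agree -> delta
i=4: L=bravo R=bravo -> agree -> bravo
i=5: L=echo R=echo -> agree -> echo
i=6: L=delta R=delta -> agree -> delta
Conflict count: 1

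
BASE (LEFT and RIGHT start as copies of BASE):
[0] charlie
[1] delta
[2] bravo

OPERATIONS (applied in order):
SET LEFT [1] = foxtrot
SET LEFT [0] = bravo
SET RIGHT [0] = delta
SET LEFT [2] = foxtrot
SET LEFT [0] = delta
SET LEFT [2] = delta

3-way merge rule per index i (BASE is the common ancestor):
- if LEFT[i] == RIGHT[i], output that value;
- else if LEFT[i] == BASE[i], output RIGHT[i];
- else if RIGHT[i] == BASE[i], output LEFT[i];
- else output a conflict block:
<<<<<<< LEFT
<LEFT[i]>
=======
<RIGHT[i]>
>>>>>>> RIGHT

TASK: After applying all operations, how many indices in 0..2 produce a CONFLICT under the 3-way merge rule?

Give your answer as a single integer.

Final LEFT:  [delta, foxtrot, delta]
Final RIGHT: [delta, delta, bravo]
i=0: L=delta R=delta -> agree -> delta
i=1: L=foxtrot, R=delta=BASE -> take LEFT -> foxtrot
i=2: L=delta, R=bravo=BASE -> take LEFT -> delta
Conflict count: 0

Answer: 0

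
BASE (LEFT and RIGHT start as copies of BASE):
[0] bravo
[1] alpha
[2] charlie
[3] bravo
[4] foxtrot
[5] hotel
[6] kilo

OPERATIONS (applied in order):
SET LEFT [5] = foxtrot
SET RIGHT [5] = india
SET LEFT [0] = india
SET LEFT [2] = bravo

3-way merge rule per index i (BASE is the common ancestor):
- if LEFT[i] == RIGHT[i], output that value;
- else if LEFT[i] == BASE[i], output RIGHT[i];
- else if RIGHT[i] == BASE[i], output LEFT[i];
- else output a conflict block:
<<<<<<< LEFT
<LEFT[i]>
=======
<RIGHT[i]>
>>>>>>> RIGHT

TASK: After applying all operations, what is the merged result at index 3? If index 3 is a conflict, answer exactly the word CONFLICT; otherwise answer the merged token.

Answer: bravo

Derivation:
Final LEFT:  [india, alpha, bravo, bravo, foxtrot, foxtrot, kilo]
Final RIGHT: [bravo, alpha, charlie, bravo, foxtrot, india, kilo]
i=0: L=india, R=bravo=BASE -> take LEFT -> india
i=1: L=alpha R=alpha -> agree -> alpha
i=2: L=bravo, R=charlie=BASE -> take LEFT -> bravo
i=3: L=bravo R=bravo -> agree -> bravo
i=4: L=foxtrot R=foxtrot -> agree -> foxtrot
i=5: BASE=hotel L=foxtrot R=india all differ -> CONFLICT
i=6: L=kilo R=kilo -> agree -> kilo
Index 3 -> bravo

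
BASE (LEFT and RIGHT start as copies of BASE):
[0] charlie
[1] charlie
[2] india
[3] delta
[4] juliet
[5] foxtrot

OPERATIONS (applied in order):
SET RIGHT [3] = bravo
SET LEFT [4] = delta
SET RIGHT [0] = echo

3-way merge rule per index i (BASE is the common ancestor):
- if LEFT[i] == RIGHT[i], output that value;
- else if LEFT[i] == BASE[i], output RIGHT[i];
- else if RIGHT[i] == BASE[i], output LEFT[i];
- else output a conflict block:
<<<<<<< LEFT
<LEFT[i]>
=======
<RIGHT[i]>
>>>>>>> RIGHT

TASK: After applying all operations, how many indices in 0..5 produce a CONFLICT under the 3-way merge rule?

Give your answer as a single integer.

Final LEFT:  [charlie, charlie, india, delta, delta, foxtrot]
Final RIGHT: [echo, charlie, india, bravo, juliet, foxtrot]
i=0: L=charlie=BASE, R=echo -> take RIGHT -> echo
i=1: L=charlie R=charlie -> agree -> charlie
i=2: L=india R=india -> agree -> india
i=3: L=delta=BASE, R=bravo -> take RIGHT -> bravo
i=4: L=delta, R=juliet=BASE -> take LEFT -> delta
i=5: L=foxtrot R=foxtrot -> agree -> foxtrot
Conflict count: 0

Answer: 0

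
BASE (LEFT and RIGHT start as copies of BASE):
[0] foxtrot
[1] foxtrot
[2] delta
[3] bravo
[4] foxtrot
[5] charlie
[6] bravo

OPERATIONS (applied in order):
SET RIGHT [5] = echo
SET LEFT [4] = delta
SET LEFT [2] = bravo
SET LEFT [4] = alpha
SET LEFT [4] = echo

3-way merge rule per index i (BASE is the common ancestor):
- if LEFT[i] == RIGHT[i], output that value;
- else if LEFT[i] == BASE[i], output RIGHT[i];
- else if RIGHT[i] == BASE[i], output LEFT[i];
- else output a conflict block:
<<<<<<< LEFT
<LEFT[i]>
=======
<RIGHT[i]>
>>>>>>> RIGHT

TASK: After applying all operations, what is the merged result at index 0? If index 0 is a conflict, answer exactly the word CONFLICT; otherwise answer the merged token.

Answer: foxtrot

Derivation:
Final LEFT:  [foxtrot, foxtrot, bravo, bravo, echo, charlie, bravo]
Final RIGHT: [foxtrot, foxtrot, delta, bravo, foxtrot, echo, bravo]
i=0: L=foxtrot R=foxtrot -> agree -> foxtrot
i=1: L=foxtrot R=foxtrot -> agree -> foxtrot
i=2: L=bravo, R=delta=BASE -> take LEFT -> bravo
i=3: L=bravo R=bravo -> agree -> bravo
i=4: L=echo, R=foxtrot=BASE -> take LEFT -> echo
i=5: L=charlie=BASE, R=echo -> take RIGHT -> echo
i=6: L=bravo R=bravo -> agree -> bravo
Index 0 -> foxtrot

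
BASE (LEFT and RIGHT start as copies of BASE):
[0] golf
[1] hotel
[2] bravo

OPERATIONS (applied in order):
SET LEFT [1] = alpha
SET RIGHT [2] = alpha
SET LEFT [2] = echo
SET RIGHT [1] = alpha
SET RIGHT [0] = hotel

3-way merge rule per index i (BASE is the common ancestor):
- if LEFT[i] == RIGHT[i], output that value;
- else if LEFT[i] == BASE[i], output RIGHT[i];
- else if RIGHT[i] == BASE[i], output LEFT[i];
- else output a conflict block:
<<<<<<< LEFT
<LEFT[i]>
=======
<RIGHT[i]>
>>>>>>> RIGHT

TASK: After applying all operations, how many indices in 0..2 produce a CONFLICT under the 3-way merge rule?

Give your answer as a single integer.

Answer: 1

Derivation:
Final LEFT:  [golf, alpha, echo]
Final RIGHT: [hotel, alpha, alpha]
i=0: L=golf=BASE, R=hotel -> take RIGHT -> hotel
i=1: L=alpha R=alpha -> agree -> alpha
i=2: BASE=bravo L=echo R=alpha all differ -> CONFLICT
Conflict count: 1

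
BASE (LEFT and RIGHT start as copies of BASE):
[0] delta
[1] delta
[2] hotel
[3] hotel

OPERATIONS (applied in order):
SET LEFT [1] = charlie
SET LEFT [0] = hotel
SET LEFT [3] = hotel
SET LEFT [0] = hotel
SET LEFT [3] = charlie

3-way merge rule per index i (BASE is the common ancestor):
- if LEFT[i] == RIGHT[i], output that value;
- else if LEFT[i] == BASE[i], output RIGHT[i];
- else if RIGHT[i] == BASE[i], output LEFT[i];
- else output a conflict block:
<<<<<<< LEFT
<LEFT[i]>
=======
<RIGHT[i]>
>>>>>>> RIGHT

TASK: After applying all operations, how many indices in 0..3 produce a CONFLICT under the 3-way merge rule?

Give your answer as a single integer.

Answer: 0

Derivation:
Final LEFT:  [hotel, charlie, hotel, charlie]
Final RIGHT: [delta, delta, hotel, hotel]
i=0: L=hotel, R=delta=BASE -> take LEFT -> hotel
i=1: L=charlie, R=delta=BASE -> take LEFT -> charlie
i=2: L=hotel R=hotel -> agree -> hotel
i=3: L=charlie, R=hotel=BASE -> take LEFT -> charlie
Conflict count: 0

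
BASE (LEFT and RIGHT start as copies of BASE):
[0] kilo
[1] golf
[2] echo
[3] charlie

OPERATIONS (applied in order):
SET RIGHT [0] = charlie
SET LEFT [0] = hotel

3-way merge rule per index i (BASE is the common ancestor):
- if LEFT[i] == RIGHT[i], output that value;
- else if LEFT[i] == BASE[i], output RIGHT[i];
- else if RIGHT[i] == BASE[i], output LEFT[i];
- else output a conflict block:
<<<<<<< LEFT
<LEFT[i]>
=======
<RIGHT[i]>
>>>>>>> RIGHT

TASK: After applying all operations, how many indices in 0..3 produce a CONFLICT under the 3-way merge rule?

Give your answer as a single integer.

Answer: 1

Derivation:
Final LEFT:  [hotel, golf, echo, charlie]
Final RIGHT: [charlie, golf, echo, charlie]
i=0: BASE=kilo L=hotel R=charlie all differ -> CONFLICT
i=1: L=golf R=golf -> agree -> golf
i=2: L=echo R=echo -> agree -> echo
i=3: L=charlie R=charlie -> agree -> charlie
Conflict count: 1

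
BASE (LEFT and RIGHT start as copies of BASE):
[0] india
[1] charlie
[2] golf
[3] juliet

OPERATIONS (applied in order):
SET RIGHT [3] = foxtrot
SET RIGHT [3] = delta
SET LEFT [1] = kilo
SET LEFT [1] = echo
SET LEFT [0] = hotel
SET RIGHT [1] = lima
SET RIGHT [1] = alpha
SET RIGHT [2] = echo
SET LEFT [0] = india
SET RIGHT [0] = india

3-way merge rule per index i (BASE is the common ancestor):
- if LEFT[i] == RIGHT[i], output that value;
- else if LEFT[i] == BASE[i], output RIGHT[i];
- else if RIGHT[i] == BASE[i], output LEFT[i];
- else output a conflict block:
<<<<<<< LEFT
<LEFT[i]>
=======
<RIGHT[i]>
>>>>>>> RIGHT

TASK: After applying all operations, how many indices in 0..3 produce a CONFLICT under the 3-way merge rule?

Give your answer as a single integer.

Answer: 1

Derivation:
Final LEFT:  [india, echo, golf, juliet]
Final RIGHT: [india, alpha, echo, delta]
i=0: L=india R=india -> agree -> india
i=1: BASE=charlie L=echo R=alpha all differ -> CONFLICT
i=2: L=golf=BASE, R=echo -> take RIGHT -> echo
i=3: L=juliet=BASE, R=delta -> take RIGHT -> delta
Conflict count: 1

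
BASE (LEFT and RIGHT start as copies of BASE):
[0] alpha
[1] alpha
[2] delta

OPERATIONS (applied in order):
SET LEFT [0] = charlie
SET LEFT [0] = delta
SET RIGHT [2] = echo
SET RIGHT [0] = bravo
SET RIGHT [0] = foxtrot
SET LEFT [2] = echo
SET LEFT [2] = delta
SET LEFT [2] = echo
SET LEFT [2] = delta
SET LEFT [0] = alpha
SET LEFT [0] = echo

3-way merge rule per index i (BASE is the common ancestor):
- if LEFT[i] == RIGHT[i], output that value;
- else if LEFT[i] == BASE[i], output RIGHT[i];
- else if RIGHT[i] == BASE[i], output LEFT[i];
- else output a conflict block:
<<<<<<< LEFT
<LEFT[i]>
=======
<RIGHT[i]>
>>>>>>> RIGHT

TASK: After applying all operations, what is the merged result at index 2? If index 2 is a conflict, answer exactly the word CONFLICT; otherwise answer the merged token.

Final LEFT:  [echo, alpha, delta]
Final RIGHT: [foxtrot, alpha, echo]
i=0: BASE=alpha L=echo R=foxtrot all differ -> CONFLICT
i=1: L=alpha R=alpha -> agree -> alpha
i=2: L=delta=BASE, R=echo -> take RIGHT -> echo
Index 2 -> echo

Answer: echo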